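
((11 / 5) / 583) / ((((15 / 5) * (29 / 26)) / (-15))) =-0.02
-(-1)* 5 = 5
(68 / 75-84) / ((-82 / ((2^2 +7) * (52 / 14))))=21736 / 525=41.40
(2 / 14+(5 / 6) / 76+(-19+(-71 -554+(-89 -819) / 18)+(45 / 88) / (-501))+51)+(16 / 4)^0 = -5649312115 / 8795556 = -642.29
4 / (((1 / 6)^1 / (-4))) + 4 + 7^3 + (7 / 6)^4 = 327697 / 1296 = 252.85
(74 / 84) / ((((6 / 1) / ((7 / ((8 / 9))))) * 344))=37 / 11008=0.00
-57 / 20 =-2.85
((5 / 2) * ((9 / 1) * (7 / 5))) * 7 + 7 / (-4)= 875 / 4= 218.75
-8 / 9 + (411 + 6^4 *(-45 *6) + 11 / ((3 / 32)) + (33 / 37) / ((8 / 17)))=-930776719 / 2664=-349390.66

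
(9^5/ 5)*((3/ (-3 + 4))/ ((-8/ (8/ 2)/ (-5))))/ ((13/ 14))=95386.85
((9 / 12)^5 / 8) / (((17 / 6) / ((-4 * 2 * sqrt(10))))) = -729 * sqrt(10) / 8704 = -0.26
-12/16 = -3/4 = -0.75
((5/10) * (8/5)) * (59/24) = 59/30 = 1.97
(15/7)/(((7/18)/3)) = 16.53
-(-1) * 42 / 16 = 21 / 8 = 2.62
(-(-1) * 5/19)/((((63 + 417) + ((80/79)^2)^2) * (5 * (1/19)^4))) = 267158605579/18736998880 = 14.26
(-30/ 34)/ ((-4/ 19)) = 285/ 68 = 4.19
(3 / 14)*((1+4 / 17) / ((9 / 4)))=2 / 17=0.12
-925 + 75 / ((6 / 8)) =-825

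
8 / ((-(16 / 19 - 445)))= 152 / 8439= 0.02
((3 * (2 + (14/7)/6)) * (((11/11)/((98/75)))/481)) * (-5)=-375/6734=-0.06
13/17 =0.76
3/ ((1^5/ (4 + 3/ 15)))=63/ 5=12.60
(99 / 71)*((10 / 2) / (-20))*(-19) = 1881 / 284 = 6.62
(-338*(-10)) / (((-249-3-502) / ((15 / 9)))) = -650 / 87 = -7.47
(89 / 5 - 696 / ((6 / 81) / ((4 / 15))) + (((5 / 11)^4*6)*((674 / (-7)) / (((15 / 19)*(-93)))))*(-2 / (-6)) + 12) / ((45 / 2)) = -707895092734 / 6433621425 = -110.03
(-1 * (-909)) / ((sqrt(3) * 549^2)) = 101 * sqrt(3) / 100467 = 0.00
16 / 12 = 4 / 3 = 1.33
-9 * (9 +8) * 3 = -459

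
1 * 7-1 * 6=1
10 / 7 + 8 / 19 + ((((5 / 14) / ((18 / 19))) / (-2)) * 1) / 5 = 17351 / 9576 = 1.81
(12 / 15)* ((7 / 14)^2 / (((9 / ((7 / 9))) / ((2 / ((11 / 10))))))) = 28 / 891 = 0.03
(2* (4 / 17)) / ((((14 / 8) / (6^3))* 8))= 864 / 119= 7.26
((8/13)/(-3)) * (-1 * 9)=24/13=1.85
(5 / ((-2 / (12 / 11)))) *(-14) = 420 / 11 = 38.18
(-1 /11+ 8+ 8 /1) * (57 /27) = 3325 /99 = 33.59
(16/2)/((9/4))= 32/9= 3.56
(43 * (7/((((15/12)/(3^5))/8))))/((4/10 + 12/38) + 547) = 44470944/52033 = 854.67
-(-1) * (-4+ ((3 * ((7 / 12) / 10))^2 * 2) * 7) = -3.57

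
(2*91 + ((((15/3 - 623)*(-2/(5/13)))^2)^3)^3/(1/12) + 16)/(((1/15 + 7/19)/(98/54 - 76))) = -129317144510969062199880626197396056205561575858531038706804891566111725074128587/47302246093750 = -2733847865377699503332702000000000000000000000000000000000000000000.00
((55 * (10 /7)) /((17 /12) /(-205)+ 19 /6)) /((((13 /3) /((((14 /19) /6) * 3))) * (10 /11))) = 1488300 /639977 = 2.33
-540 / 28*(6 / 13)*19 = -15390 / 91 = -169.12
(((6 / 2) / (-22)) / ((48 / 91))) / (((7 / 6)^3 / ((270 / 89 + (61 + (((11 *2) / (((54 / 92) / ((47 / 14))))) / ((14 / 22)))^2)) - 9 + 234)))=-6412.38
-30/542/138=-5/12466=-0.00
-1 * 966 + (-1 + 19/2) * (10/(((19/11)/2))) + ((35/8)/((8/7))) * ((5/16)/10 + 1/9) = -303642233/350208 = -867.03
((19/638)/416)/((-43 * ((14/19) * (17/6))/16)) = -1083/84880796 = -0.00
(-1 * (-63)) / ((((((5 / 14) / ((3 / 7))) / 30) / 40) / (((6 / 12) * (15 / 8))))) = 85050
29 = 29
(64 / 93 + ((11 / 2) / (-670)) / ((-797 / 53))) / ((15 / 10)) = 68404939 / 148983210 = 0.46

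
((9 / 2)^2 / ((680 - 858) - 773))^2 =0.00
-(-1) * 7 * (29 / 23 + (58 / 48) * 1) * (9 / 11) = 28623 / 2024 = 14.14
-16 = -16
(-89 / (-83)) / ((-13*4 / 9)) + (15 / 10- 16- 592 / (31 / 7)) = -19850377 / 133796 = -148.36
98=98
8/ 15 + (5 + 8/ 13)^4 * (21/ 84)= 426887567/ 1713660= 249.11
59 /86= 0.69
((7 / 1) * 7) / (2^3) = 49 / 8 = 6.12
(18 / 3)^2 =36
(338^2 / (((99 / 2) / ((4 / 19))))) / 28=228488 / 13167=17.35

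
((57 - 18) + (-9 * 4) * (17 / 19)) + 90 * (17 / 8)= 15051 / 76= 198.04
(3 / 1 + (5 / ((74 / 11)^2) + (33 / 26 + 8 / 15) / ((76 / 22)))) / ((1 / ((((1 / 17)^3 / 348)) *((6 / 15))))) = 114077 / 134240991300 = 0.00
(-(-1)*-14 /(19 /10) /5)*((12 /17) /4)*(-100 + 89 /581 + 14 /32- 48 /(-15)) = 13415427 /536180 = 25.02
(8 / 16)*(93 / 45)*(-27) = -279 / 10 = -27.90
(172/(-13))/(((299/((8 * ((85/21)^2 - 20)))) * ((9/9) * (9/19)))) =41699680/15427503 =2.70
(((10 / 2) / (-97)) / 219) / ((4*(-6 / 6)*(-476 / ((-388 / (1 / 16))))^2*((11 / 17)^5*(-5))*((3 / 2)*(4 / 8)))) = -0.02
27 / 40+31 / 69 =3103 / 2760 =1.12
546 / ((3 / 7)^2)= 8918 / 3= 2972.67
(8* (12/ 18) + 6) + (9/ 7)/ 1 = 265/ 21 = 12.62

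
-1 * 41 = -41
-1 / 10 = -0.10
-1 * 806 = -806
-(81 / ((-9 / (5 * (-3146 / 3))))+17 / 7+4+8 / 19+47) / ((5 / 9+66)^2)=-508957992 / 47720533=-10.67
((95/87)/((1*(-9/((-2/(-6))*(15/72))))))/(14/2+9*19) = -0.00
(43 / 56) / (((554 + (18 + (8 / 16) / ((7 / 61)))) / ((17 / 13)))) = 731 / 419588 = 0.00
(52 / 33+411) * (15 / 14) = 9725 / 22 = 442.05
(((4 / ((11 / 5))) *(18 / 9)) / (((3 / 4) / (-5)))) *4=-3200 / 33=-96.97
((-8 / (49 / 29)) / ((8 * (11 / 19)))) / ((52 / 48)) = -6612 / 7007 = -0.94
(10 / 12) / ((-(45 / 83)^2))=-6889 / 2430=-2.83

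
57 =57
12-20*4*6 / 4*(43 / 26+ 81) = -128784 / 13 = -9906.46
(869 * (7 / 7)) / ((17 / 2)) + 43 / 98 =102.67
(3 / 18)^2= 1 / 36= 0.03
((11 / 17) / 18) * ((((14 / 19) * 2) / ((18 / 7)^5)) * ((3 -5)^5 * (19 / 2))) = -1294139 / 9034497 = -0.14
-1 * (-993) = 993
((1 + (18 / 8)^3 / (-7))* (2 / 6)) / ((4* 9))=-281 / 48384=-0.01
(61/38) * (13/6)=793/228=3.48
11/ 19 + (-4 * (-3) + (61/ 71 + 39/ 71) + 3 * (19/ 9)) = 82238/ 4047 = 20.32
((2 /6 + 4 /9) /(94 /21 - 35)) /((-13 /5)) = 0.01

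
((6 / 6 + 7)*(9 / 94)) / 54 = 2 / 141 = 0.01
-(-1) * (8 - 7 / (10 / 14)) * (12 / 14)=-54 / 35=-1.54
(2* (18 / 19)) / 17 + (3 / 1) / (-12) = -179 / 1292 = -0.14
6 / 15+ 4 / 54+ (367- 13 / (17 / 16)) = 815273 / 2295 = 355.24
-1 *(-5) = 5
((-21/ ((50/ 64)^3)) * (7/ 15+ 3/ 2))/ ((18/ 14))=-47366144/ 703125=-67.37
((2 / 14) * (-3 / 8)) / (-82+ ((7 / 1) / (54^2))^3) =9298091736 / 14232279081503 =0.00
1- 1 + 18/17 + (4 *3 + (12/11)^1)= 2646/187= 14.15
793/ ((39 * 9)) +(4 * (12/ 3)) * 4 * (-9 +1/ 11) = -168673/ 297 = -567.92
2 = 2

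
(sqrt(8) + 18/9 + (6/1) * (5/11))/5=2 * sqrt(2)/5 + 52/55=1.51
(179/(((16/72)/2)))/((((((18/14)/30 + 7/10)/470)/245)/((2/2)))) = 3246366375/13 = 249720490.38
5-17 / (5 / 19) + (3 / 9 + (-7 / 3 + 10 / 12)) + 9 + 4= -1433 / 30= -47.77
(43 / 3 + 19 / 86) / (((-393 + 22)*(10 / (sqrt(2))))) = -751*sqrt(2) / 191436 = -0.01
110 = 110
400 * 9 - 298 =3302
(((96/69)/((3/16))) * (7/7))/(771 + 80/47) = 24064/2505873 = 0.01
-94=-94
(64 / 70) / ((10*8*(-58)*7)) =-1 / 35525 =-0.00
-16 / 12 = -4 / 3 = -1.33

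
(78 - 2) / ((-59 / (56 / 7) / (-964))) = 586112 / 59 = 9934.10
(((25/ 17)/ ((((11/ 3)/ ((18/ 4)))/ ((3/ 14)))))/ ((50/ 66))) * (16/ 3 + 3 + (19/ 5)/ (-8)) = 76383/ 19040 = 4.01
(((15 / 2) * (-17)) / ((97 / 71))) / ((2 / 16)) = -72420 / 97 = -746.60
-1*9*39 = -351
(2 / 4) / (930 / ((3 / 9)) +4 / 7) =7 / 39068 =0.00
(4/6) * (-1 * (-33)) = 22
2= 2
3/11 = 0.27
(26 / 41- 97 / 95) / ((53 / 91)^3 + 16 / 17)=-19305735449 / 56820435275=-0.34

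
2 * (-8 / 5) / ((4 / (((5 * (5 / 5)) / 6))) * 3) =-2 / 9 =-0.22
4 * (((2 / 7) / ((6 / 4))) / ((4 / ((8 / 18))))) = 16 / 189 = 0.08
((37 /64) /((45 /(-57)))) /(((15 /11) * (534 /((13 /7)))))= -100529 /53827200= -0.00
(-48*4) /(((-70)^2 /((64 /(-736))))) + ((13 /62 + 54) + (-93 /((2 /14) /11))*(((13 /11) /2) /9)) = -1089912772 /2620275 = -415.95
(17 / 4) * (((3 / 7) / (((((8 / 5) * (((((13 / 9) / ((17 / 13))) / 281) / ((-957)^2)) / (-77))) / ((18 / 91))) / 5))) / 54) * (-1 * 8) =184078574066475 / 61516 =2992369043.28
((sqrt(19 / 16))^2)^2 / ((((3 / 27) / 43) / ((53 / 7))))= 7404471 / 1792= 4131.96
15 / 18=5 / 6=0.83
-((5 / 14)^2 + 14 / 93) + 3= 49615 / 18228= 2.72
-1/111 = -0.01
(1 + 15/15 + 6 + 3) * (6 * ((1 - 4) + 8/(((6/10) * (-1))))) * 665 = -716870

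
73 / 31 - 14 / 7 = 11 / 31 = 0.35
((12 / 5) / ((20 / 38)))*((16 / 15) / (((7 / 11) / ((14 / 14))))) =6688 / 875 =7.64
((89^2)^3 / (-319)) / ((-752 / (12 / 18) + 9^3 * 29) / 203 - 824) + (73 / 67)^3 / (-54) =8071573446697118203 / 3758327831214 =2147650.18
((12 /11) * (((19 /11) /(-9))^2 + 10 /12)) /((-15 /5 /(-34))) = 1159876 /107811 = 10.76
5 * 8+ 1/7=281/7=40.14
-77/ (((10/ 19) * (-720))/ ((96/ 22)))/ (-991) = -133/ 148650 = -0.00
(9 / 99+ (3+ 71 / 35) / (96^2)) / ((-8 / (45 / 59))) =-20281 / 2326016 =-0.01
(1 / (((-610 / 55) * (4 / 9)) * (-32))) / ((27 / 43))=473 / 46848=0.01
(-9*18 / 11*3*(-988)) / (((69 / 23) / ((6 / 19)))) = 50544 / 11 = 4594.91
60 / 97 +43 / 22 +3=11893 / 2134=5.57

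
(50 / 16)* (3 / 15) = 5 / 8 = 0.62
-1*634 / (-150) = 317 / 75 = 4.23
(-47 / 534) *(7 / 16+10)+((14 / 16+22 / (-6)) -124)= -363719 / 2848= -127.71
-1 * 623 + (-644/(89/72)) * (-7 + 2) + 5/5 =1982.94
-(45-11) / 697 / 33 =-2 / 1353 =-0.00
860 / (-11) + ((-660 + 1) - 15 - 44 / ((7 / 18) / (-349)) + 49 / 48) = 143167133 / 3696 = 38735.70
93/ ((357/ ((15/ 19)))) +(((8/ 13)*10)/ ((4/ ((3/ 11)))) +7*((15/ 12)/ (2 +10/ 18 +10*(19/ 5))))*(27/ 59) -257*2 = -2860322151293/ 5570208644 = -513.50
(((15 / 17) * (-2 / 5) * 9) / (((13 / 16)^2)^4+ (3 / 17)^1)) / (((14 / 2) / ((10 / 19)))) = -0.65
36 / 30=6 / 5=1.20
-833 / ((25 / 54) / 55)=-494802 / 5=-98960.40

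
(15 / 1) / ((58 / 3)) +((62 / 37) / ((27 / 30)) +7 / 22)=313997 / 106227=2.96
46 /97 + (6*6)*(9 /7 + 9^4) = 160408834 /679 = 236242.76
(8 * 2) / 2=8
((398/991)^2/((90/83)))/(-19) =-6573766/839679255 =-0.01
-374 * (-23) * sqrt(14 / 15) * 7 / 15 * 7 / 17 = 24794 * sqrt(210) / 225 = 1596.89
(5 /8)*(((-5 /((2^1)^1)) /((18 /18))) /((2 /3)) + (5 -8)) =-135 /32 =-4.22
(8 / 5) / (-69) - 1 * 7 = -2423 / 345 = -7.02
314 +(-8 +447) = 753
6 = 6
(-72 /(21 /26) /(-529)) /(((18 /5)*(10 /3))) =52 /3703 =0.01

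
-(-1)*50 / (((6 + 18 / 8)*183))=0.03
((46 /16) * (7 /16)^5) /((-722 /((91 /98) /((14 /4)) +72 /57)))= -11226047 /115074924544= -0.00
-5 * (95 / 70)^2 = -1805 / 196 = -9.21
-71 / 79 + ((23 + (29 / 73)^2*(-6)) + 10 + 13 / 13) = 13536701 / 420991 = 32.15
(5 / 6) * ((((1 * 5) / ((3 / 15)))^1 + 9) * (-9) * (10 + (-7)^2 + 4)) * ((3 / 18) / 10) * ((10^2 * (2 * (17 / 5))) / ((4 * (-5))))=18207 / 2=9103.50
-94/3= -31.33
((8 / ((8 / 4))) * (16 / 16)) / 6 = 2 / 3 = 0.67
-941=-941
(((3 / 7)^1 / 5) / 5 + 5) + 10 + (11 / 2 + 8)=9981 / 350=28.52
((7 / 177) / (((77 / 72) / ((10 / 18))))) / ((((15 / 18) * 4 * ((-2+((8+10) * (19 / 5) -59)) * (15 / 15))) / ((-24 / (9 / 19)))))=-3040 / 72039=-0.04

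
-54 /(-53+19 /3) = 81 /70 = 1.16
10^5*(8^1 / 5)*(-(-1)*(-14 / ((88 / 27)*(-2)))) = 3780000 / 11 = 343636.36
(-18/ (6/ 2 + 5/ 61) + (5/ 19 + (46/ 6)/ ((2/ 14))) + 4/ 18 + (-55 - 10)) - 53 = -1120171/ 16074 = -69.69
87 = 87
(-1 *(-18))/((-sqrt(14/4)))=-18 *sqrt(14)/7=-9.62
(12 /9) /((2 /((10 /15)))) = 4 /9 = 0.44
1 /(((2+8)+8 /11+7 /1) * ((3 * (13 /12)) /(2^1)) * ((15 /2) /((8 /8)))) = 176 /38025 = 0.00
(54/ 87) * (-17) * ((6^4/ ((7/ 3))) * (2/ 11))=-2379456/ 2233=-1065.59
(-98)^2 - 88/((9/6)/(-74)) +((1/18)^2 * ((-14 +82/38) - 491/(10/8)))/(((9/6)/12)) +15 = 107347883/7695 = 13950.34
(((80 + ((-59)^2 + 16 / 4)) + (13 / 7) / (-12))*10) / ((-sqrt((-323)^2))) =-1497235 / 13566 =-110.37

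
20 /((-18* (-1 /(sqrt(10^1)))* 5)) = 0.70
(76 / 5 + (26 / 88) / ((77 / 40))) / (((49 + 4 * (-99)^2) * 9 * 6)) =10837 / 1496128095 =0.00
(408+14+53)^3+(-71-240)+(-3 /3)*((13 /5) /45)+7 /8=192908816671 /1800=107171564.82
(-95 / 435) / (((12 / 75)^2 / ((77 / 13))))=-914375 / 18096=-50.53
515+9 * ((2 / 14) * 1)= 3614 / 7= 516.29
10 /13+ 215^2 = 600935 /13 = 46225.77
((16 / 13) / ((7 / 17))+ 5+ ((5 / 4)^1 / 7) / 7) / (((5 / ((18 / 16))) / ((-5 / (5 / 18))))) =-1654101 / 50960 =-32.46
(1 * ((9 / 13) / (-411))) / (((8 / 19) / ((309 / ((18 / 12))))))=-5871 / 7124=-0.82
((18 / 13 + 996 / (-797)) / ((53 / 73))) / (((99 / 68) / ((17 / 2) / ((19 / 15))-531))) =-7681060292 / 114768797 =-66.93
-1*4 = -4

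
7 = 7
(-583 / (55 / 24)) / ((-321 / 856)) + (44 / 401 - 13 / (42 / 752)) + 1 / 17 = 319101709 / 715785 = 445.81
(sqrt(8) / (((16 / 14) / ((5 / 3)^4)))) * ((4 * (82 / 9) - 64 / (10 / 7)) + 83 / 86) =-25025875 * sqrt(2) / 250776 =-141.13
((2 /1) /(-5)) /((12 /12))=-2 /5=-0.40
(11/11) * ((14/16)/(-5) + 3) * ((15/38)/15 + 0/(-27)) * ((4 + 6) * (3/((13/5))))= 1695/1976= 0.86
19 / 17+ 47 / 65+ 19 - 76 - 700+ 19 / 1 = -813456 / 1105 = -736.16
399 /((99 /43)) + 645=27004 /33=818.30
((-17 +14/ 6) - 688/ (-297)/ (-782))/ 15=-0.98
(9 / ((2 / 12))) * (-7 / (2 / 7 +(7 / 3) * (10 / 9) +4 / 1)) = -35721 / 650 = -54.96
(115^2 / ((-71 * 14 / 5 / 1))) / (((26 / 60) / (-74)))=73398750 / 6461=11360.28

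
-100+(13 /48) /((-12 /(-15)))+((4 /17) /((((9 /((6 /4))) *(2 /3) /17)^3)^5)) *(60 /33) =2525667177681494575 /2214592512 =1140465870.81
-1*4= -4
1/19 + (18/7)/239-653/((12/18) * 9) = -108.77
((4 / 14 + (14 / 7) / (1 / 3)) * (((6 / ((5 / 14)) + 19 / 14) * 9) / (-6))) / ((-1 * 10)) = 41943 / 2450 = 17.12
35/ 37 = 0.95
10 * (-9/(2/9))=-405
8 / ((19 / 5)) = 40 / 19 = 2.11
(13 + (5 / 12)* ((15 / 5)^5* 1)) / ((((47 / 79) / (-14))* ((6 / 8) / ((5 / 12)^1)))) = -1263605 / 846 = -1493.62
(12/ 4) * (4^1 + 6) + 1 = 31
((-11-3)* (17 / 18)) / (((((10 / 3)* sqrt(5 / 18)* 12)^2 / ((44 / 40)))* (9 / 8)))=-1309 / 45000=-0.03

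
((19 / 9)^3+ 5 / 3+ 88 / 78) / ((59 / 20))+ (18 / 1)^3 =3263235056 / 559143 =5836.14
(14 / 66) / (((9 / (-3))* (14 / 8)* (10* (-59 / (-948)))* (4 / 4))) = -632 / 9735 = -0.06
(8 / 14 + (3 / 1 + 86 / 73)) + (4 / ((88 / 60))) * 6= 21.11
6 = 6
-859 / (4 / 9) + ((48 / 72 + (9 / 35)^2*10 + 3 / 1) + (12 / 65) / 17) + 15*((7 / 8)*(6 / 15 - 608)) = -643447999 / 64974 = -9903.16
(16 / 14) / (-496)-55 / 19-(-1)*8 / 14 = -19177 / 8246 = -2.33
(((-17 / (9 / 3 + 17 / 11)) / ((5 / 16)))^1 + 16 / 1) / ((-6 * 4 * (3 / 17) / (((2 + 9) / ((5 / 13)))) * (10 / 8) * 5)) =-68068 / 15625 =-4.36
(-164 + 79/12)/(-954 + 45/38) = 35891/217242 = 0.17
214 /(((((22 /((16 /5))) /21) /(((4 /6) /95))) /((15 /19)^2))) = 215712 /75449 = 2.86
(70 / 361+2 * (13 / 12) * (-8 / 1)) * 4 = -74248 / 1083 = -68.56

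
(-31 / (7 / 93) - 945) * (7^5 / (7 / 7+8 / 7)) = -53210962 / 5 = -10642192.40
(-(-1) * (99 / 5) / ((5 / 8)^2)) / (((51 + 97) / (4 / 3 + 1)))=3696 / 4625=0.80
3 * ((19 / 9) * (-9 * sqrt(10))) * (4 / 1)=-228 * sqrt(10)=-721.00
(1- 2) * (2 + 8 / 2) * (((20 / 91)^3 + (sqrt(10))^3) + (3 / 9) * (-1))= 1459142 / 753571- 60 * sqrt(10)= -187.80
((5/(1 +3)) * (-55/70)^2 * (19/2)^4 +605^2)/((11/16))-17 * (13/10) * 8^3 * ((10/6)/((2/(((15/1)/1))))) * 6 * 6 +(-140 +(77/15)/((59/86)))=-3157270420877/693840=-4550430.10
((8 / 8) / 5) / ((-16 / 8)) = -1 / 10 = -0.10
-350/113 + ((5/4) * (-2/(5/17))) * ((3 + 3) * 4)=-23402/113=-207.10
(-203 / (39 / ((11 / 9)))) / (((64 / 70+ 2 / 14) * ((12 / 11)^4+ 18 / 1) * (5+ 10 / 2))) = -228853471 / 7383732876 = -0.03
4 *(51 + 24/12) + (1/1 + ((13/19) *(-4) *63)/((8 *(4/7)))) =26643/152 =175.28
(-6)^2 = 36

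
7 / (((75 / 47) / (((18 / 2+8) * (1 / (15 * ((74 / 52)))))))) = 145418 / 41625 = 3.49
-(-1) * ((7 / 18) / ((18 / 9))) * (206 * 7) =5047 / 18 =280.39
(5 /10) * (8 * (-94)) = -376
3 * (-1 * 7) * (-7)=147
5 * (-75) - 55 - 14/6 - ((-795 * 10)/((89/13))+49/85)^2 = -231359919278788/171687675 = -1347562.77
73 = 73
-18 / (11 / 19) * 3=-1026 / 11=-93.27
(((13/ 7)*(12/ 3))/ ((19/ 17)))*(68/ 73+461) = 29809364/ 9709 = 3070.28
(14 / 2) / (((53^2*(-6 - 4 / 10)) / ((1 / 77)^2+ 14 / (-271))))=413675 / 20632621856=0.00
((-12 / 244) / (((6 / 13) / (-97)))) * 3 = 3783 / 122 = 31.01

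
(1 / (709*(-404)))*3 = -3 / 286436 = -0.00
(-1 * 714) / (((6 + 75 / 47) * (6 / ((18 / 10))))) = -141 / 5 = -28.20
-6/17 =-0.35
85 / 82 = 1.04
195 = 195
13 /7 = 1.86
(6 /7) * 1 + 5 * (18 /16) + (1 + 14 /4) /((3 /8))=1035 /56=18.48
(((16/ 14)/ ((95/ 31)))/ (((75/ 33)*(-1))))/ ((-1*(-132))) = -0.00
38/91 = 0.42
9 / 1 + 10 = 19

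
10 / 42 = 5 / 21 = 0.24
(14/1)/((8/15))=105/4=26.25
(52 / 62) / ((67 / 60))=1560 / 2077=0.75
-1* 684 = -684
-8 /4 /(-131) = 2 /131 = 0.02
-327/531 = -109/177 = -0.62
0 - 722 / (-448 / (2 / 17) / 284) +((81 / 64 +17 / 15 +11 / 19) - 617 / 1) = -1215894437 / 2170560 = -560.18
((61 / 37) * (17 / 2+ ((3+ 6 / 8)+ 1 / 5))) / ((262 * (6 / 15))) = 15189 / 77552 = 0.20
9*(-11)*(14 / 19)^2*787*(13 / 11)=-18047484 / 361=-49993.03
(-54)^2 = 2916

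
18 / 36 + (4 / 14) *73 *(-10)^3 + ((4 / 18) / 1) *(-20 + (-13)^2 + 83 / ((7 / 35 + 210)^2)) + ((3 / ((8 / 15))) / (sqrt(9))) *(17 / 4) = -20815.56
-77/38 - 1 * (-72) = 2659/38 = 69.97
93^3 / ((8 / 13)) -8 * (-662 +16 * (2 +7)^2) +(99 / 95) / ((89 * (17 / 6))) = 1497153107527 / 1149880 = 1302008.13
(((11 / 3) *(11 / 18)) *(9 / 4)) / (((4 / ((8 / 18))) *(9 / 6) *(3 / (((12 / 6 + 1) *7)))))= 847 / 324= 2.61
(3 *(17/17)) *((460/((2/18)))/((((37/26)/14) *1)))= 4520880/37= 122185.95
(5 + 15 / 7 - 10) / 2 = -10 / 7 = -1.43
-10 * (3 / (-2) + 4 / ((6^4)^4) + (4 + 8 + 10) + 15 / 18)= -75229597532165 / 352638738432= -213.33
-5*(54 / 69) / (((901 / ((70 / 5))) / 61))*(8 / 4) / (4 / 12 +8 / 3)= -51240 / 20723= -2.47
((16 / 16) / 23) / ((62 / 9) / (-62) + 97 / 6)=18 / 6647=0.00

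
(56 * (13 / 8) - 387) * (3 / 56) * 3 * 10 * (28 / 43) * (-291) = 3876120 / 43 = 90142.33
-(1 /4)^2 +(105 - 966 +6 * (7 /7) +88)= -767.06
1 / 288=0.00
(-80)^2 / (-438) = -3200 / 219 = -14.61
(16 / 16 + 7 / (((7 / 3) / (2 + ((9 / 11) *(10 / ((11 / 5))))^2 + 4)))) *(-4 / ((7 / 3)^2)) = -31884444 / 717409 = -44.44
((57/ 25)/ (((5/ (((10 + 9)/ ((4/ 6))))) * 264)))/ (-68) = -1083/ 1496000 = -0.00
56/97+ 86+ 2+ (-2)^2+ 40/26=118680/1261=94.12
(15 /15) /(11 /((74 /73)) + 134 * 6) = 74 /60299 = 0.00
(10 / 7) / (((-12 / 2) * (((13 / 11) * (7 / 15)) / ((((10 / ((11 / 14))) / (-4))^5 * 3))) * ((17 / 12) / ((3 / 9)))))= 321562500 / 3235661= 99.38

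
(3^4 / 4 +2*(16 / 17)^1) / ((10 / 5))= 11.07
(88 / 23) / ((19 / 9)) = 792 / 437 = 1.81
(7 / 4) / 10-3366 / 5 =-26921 / 40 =-673.02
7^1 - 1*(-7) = 14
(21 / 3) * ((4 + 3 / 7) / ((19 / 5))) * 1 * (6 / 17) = 930 / 323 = 2.88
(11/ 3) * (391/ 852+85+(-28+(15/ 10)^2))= 139898/ 639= 218.93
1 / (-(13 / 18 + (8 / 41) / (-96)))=-1476 / 1063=-1.39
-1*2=-2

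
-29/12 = -2.42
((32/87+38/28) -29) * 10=-166105/609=-272.75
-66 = -66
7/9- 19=-18.22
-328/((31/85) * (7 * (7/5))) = -139400/1519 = -91.77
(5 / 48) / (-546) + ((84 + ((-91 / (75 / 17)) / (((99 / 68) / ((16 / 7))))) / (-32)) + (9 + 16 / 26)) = 94.63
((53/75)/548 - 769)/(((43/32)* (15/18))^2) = -97093161984/158320625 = -613.27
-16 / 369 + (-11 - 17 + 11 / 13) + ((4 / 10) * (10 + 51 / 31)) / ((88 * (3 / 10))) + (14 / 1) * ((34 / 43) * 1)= -2243935609 / 140676822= -15.95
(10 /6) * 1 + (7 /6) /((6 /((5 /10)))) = 1.76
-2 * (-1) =2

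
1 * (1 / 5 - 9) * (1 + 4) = -44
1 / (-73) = -1 / 73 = -0.01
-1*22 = -22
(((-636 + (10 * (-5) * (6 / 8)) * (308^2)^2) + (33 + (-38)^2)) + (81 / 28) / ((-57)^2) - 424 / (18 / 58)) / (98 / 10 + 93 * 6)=-594345181.62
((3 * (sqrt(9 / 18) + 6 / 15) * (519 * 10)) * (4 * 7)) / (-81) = -24220 * sqrt(2) / 9 -19376 / 9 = -5958.69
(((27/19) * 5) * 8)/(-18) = -60/19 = -3.16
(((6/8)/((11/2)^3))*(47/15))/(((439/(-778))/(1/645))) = -73132/1884396525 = -0.00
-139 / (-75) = 139 / 75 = 1.85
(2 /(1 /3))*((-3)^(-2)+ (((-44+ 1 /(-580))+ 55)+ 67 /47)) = 3075317 /40890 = 75.21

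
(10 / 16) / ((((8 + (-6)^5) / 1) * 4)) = -5 / 248576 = -0.00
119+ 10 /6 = 362 /3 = 120.67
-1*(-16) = 16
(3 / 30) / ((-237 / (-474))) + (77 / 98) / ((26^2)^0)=69 / 70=0.99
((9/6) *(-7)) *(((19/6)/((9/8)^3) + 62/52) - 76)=28890757/37908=762.13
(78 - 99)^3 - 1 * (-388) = -8873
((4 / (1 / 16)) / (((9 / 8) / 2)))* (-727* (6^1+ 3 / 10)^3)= -2585374848 / 125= -20682998.78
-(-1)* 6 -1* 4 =2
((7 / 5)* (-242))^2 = 2869636 / 25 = 114785.44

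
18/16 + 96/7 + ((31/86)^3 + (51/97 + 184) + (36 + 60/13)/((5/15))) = 901846249107/2807233156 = 321.26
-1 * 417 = -417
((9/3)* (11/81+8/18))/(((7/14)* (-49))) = -94/1323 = -0.07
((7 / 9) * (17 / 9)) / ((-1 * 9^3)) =-119 / 59049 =-0.00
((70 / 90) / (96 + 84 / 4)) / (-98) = -1 / 14742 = -0.00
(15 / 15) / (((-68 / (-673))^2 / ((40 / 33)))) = 2264645 / 19074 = 118.73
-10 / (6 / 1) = -5 / 3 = -1.67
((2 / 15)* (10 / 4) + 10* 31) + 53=1090 / 3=363.33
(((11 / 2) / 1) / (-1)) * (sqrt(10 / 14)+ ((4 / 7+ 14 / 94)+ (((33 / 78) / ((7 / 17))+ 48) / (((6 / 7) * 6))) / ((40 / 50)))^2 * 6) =-2665188510925259 / 505757371392 - 11 * sqrt(35) / 14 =-5274.35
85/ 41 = 2.07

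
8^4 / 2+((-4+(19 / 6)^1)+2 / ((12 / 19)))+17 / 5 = 30806 / 15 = 2053.73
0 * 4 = 0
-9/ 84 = -3/ 28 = -0.11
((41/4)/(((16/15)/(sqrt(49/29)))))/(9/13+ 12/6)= 1599 * sqrt(29)/1856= 4.64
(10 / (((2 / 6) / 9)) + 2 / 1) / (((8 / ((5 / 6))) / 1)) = 85 / 3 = 28.33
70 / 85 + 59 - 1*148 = -1499 / 17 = -88.18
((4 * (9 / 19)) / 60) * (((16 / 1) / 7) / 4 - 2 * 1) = -6 / 133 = -0.05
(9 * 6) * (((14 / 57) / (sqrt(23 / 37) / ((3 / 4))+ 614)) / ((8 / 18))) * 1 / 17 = 0.00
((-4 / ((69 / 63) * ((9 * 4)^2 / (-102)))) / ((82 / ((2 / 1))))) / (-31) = -119 / 526194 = -0.00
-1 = -1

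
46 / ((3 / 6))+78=170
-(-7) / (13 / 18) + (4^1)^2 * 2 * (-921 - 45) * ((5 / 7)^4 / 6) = -5936782 / 4459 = -1331.42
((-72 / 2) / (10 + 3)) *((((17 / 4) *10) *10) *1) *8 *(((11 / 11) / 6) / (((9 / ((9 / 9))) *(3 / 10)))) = -68000 / 117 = -581.20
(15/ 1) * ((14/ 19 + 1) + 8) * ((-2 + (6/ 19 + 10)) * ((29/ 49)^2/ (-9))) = -122912150/ 2600283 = -47.27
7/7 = 1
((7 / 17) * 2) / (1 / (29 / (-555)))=-406 / 9435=-0.04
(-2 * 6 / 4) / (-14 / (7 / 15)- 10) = 3 / 40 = 0.08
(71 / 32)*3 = 213 / 32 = 6.66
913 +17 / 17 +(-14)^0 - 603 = 312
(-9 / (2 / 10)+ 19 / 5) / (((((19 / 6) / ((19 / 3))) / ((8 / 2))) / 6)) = -9888 / 5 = -1977.60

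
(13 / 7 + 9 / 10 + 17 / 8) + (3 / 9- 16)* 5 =-73.45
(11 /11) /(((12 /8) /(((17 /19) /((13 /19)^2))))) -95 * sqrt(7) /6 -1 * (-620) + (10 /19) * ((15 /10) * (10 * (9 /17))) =583.56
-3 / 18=-1 / 6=-0.17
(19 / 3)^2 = 361 / 9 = 40.11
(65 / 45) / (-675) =-13 / 6075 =-0.00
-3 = -3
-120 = -120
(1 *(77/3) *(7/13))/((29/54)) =9702/377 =25.73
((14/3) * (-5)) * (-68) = 4760/3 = 1586.67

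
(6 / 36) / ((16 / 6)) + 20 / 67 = 387 / 1072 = 0.36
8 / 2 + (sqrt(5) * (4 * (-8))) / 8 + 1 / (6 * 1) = 25 / 6 - 4 * sqrt(5) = -4.78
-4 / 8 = -1 / 2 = -0.50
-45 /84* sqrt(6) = -15* sqrt(6) /28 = -1.31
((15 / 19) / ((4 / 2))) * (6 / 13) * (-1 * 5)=-225 / 247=-0.91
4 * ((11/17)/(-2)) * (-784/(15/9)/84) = 616/85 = 7.25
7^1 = 7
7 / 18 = 0.39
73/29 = 2.52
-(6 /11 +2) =-28 /11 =-2.55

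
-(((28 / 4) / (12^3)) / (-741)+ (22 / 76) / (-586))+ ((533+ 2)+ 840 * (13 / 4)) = 1224934364339 / 375171264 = 3265.00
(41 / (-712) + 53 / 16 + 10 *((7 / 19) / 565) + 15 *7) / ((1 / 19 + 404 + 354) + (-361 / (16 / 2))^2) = 1323962884 / 34172589787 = 0.04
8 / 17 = 0.47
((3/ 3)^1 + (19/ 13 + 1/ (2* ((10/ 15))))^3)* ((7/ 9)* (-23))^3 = -6933835435723/ 102503232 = -67645.04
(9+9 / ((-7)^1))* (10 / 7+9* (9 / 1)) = 31158 / 49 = 635.88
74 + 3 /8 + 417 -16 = 3803 /8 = 475.38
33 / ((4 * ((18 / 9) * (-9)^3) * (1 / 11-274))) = 121 / 5857272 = 0.00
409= 409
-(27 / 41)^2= -0.43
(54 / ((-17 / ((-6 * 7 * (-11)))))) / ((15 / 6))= -49896 / 85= -587.01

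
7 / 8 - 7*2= -105 / 8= -13.12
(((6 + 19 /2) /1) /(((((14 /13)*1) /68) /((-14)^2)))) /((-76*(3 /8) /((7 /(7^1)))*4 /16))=-1534624 /57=-26923.23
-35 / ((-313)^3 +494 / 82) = 287 / 251447186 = 0.00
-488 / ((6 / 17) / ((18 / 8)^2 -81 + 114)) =-210511 / 4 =-52627.75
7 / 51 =0.14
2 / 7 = 0.29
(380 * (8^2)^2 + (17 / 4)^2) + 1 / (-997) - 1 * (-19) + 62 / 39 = 968353835459 / 622128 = 1556518.65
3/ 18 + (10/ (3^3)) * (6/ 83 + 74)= 123707/ 4482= 27.60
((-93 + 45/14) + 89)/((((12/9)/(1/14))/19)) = -627/784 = -0.80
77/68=1.13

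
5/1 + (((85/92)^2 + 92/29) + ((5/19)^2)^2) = 288878673253/31988071376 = 9.03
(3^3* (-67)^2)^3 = 1780492336232427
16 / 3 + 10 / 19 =334 / 57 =5.86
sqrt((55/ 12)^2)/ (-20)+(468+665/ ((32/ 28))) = 50383/ 48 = 1049.65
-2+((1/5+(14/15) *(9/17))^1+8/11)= -541/935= -0.58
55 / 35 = 11 / 7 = 1.57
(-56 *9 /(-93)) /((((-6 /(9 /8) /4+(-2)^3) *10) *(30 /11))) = -33 /1550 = -0.02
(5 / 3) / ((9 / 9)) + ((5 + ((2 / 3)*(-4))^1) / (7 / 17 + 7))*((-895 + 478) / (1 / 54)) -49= -21409 / 3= -7136.33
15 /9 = 5 /3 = 1.67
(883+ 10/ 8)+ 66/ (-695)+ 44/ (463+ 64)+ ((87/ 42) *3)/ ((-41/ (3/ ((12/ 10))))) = 92909602841/ 105118055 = 883.86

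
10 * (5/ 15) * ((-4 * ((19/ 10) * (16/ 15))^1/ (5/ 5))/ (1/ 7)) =-8512/ 45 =-189.16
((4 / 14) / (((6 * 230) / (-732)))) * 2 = -244 / 805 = -0.30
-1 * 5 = -5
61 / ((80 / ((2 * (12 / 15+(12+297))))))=94489 / 200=472.44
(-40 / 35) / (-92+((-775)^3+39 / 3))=4 / 1629195589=0.00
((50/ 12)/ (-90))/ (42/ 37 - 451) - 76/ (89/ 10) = -273241027/ 31998348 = -8.54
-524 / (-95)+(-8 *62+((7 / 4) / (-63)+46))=-1520231 / 3420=-444.51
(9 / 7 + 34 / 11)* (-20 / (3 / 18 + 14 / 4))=-20220 / 847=-23.87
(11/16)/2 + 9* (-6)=-1717/32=-53.66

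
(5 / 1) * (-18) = -90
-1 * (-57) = 57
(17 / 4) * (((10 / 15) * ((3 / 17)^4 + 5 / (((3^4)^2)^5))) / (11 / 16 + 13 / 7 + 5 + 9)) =0.00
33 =33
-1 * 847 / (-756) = 121 / 108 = 1.12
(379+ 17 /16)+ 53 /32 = 12215 /32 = 381.72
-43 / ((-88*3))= 0.16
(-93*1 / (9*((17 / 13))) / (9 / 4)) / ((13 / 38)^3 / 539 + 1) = -47676524896 / 13576396095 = -3.51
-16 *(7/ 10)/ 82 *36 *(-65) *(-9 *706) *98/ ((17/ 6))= -48958535808/ 697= -70241801.73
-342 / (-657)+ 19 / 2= 1463 / 146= 10.02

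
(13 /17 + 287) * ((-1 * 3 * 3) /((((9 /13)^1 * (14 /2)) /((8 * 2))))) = -1017536 /119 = -8550.72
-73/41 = -1.78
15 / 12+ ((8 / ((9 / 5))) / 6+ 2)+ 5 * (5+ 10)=8531 / 108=78.99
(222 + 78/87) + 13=6841/29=235.90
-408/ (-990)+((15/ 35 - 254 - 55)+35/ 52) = -18467623/ 60060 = -307.49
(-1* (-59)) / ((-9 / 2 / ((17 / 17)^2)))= -118 / 9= -13.11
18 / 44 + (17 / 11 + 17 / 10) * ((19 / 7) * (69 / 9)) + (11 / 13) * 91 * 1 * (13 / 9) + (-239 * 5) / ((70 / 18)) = -443929 / 3465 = -128.12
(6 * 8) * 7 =336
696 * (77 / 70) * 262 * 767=769251912 / 5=153850382.40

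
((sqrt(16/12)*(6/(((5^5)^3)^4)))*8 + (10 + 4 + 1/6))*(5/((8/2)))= 8*sqrt(3)/173472347597680709441192448139190673828125 + 425/24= 17.71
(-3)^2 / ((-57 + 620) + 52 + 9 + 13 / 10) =90 / 6253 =0.01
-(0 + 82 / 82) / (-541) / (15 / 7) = 7 / 8115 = 0.00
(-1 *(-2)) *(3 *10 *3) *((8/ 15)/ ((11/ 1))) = 96/ 11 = 8.73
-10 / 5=-2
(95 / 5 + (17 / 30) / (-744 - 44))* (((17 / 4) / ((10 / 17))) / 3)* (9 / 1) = 129802327 / 315200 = 411.81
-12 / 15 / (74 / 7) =-0.08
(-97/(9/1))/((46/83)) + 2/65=-522487/26910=-19.42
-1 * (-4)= 4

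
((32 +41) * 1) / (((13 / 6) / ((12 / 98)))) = 2628 / 637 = 4.13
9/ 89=0.10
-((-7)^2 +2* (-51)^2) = -5251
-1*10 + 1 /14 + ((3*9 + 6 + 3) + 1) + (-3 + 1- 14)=155 /14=11.07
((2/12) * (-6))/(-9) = 1/9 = 0.11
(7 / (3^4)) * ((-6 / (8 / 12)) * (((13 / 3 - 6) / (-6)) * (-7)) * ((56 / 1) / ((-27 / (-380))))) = 2606800 / 2187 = 1191.95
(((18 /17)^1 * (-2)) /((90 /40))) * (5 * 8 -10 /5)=-608 /17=-35.76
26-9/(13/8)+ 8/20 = 1356/65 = 20.86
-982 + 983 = 1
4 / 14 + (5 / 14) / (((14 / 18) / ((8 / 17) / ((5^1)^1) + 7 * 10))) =32.47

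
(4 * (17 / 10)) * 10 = 68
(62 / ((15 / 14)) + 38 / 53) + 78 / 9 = 53464 / 795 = 67.25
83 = 83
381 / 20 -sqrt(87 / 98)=18.11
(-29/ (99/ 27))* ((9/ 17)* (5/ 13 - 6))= 57159/ 2431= 23.51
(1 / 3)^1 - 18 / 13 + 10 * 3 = 1129 / 39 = 28.95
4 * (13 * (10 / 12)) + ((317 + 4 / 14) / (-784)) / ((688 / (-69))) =491306467 / 11327232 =43.37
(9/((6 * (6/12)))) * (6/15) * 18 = 108/5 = 21.60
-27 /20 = -1.35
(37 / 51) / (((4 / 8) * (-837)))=-74 / 42687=-0.00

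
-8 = -8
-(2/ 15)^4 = -16/ 50625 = -0.00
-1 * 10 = -10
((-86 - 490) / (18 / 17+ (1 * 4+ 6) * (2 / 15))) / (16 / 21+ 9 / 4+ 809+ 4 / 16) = -616896 / 2081015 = -0.30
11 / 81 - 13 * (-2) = 2117 / 81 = 26.14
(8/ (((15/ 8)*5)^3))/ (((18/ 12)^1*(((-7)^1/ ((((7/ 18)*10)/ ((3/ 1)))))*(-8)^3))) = 0.00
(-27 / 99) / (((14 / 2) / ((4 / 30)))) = -2 / 385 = -0.01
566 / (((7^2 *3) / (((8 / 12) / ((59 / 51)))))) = 19244 / 8673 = 2.22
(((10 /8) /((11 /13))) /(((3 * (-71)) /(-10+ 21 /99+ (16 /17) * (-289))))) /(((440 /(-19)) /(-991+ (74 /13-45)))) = 1183232657 /13608144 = 86.95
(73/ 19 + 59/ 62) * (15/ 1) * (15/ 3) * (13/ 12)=1835275/ 4712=389.49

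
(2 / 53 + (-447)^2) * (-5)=-52949395 / 53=-999045.19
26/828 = 13/414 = 0.03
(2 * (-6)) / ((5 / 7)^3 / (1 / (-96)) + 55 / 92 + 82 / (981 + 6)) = 53392752 / 152634379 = 0.35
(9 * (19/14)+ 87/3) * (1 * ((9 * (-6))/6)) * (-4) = 10386/7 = 1483.71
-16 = -16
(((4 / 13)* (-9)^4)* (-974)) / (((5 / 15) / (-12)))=920219616 / 13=70786124.31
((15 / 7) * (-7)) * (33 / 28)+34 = 457 / 28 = 16.32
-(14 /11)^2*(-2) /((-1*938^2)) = -0.00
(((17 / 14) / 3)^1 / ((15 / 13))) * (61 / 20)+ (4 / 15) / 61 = 825701 / 768600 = 1.07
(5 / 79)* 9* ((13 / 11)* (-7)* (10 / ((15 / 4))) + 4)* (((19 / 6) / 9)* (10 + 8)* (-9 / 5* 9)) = 917244 / 869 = 1055.52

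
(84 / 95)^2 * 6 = 4.69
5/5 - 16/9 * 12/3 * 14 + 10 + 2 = -779/9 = -86.56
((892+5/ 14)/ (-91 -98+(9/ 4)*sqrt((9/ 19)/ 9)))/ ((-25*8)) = 12493*sqrt(19)/ 844596900+237367/ 10054725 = 0.02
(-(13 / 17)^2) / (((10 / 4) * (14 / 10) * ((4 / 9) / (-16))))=12168 / 2023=6.01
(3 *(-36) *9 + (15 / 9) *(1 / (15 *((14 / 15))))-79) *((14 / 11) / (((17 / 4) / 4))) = -1258.81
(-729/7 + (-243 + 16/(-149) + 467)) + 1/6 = 750437/6258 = 119.92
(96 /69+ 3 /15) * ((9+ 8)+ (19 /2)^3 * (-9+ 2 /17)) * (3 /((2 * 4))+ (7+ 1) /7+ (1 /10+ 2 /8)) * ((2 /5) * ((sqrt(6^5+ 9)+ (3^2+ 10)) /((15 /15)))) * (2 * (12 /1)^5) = -4614530037876288 * sqrt(865) /342125 - 29225356906549824 /342125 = -482112552147.80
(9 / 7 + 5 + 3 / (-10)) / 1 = 419 / 70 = 5.99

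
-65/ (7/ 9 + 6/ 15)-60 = -6105/ 53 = -115.19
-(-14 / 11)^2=-196 / 121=-1.62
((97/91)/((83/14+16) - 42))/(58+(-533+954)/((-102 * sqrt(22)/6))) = -71540216/77484042363 - 1388458 * sqrt(22)/77484042363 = -0.00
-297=-297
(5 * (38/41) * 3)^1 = 570/41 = 13.90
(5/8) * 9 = 5.62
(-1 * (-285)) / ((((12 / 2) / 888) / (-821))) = -34629780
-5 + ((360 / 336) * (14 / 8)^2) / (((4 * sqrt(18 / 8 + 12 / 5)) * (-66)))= -5.01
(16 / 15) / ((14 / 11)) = 88 / 105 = 0.84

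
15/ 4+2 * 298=599.75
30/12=5/2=2.50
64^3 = 262144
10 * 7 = 70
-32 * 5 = -160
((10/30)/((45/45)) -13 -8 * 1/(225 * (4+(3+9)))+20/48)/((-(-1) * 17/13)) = -143351/15300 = -9.37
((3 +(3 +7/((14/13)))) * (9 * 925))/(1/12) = 1248750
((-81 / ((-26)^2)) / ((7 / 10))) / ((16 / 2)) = -405 / 18928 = -0.02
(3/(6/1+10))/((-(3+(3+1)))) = -3/112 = -0.03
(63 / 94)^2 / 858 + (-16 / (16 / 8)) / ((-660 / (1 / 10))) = 328961 / 189532200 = 0.00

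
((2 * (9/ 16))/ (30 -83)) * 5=-45/ 424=-0.11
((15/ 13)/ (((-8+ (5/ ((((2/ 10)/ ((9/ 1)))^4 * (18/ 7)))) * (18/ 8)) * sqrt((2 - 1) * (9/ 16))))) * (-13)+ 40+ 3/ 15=28847883211/ 717609055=40.20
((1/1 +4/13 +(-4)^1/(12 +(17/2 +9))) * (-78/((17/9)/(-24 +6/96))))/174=106857/16048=6.66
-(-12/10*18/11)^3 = 1259712/166375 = 7.57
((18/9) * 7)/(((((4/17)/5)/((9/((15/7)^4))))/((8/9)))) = 1142876/10125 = 112.88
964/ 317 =3.04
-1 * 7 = -7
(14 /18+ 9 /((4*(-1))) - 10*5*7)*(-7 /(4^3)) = 88571 /2304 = 38.44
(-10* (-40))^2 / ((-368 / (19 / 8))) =-23750 / 23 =-1032.61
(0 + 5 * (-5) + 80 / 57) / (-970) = 269 / 11058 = 0.02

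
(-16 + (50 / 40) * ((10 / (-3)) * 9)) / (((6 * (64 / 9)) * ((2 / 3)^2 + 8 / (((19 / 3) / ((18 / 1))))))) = -54891 / 1014784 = -0.05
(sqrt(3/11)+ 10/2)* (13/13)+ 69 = sqrt(33)/11+ 74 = 74.52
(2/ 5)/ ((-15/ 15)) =-2/ 5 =-0.40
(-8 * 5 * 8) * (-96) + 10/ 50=153601/ 5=30720.20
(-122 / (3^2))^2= 14884 / 81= 183.75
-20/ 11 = -1.82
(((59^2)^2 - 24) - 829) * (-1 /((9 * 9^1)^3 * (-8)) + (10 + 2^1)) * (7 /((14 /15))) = 257568370169665 /236196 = 1090485741.37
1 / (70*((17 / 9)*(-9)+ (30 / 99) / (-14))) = -33 / 39320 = -0.00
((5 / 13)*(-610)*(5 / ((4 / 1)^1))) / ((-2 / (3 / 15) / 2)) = 1525 / 26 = 58.65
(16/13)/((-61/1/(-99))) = 1584/793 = 2.00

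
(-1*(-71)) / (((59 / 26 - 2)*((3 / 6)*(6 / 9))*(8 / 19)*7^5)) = 52611 / 470596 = 0.11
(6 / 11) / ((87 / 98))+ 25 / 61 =19931 / 19459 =1.02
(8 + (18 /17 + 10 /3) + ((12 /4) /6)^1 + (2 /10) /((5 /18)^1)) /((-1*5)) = -34711 /12750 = -2.72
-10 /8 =-5 /4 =-1.25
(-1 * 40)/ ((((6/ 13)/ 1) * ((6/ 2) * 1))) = -28.89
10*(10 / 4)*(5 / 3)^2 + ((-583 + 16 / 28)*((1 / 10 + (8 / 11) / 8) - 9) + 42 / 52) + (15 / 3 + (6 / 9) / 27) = 2110515347 / 405405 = 5205.94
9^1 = 9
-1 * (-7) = 7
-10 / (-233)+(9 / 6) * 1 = 719 / 466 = 1.54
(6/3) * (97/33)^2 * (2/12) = 9409/3267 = 2.88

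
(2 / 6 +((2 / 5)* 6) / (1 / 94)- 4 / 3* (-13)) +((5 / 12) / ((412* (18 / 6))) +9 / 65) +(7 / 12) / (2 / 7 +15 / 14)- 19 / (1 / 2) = 205.84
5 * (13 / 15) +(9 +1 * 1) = 43 / 3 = 14.33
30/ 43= 0.70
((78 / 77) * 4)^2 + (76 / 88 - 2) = 181213 / 11858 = 15.28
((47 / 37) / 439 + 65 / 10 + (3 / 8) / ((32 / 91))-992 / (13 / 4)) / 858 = -0.35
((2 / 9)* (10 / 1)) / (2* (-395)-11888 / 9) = -0.00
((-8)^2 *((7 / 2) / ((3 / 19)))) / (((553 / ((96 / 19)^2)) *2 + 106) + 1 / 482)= 225067008 / 23689975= 9.50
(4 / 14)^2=0.08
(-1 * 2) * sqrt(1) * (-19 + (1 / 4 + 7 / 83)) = 6197 / 166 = 37.33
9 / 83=0.11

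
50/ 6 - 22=-41/ 3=-13.67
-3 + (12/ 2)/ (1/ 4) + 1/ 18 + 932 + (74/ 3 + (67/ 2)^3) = 38573.10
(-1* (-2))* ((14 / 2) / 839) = 14 / 839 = 0.02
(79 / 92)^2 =6241 / 8464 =0.74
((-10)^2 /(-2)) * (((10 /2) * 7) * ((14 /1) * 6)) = -147000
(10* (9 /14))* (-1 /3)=-15 /7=-2.14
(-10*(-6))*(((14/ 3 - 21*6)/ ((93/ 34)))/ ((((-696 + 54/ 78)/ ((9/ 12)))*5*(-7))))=-22984/ 280209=-0.08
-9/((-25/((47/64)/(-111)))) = -141/59200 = -0.00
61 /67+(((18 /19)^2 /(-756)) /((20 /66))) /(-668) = 1029708593 /1130984120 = 0.91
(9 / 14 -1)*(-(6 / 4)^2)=45 / 56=0.80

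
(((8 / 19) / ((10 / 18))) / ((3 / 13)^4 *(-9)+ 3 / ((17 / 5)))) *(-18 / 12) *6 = -52437996 / 6587015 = -7.96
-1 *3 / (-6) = 1 / 2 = 0.50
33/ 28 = 1.18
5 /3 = 1.67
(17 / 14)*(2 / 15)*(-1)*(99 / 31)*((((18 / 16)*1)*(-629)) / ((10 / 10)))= 3175821 / 8680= 365.88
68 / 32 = 17 / 8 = 2.12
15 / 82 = 0.18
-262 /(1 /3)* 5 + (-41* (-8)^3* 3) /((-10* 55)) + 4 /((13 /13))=-1111138 /275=-4040.50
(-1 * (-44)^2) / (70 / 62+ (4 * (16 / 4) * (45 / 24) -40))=5456 / 25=218.24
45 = 45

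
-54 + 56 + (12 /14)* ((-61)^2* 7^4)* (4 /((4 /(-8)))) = -61262542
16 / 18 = 8 / 9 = 0.89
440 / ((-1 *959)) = -440 / 959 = -0.46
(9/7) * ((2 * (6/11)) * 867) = 93636/77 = 1216.05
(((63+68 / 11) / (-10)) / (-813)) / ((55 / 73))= 55553 / 4918650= 0.01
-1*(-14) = 14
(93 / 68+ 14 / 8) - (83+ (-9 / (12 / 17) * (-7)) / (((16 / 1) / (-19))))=26.10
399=399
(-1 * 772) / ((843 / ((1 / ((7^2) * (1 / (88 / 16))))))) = -4246 / 41307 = -0.10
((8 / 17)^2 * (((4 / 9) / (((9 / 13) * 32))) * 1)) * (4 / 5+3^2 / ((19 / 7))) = 2392 / 130815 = 0.02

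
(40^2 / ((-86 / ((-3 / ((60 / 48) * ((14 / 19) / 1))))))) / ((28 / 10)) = 45600 / 2107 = 21.64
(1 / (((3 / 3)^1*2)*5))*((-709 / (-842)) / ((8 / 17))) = 12053 / 67360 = 0.18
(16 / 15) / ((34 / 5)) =8 / 51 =0.16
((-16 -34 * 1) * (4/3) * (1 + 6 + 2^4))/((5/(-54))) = 16560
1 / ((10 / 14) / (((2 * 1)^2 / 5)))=28 / 25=1.12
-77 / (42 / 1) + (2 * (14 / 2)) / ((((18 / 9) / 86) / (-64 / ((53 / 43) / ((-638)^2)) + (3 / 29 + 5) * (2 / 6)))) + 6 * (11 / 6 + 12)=-39112379135043 / 3074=-12723610649.01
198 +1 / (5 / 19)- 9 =964 / 5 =192.80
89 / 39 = 2.28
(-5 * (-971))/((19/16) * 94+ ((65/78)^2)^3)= 226514880/5223601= 43.36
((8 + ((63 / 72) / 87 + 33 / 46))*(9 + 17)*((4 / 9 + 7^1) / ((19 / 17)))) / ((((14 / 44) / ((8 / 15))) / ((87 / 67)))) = 1358530316 / 412965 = 3289.70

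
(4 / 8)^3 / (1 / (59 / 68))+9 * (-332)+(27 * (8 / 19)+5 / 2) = -30739503 / 10336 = -2974.02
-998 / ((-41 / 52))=51896 / 41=1265.76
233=233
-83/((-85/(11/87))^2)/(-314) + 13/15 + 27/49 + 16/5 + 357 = 304264826105417/841399180650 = 361.62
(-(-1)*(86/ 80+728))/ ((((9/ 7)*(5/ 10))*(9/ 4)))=68047/ 135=504.05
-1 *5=-5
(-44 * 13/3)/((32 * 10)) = -143/240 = -0.60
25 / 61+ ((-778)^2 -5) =36922044 / 61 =605279.41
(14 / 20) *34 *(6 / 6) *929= 110551 / 5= 22110.20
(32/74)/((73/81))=1296/2701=0.48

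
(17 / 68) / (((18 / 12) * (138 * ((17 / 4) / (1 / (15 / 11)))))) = 11 / 52785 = 0.00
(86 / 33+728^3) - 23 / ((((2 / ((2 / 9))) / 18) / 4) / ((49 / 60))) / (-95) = 6047859483244 / 15675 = 385828356.19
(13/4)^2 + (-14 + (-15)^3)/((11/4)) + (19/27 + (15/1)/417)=-1221.06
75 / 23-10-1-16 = -546 / 23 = -23.74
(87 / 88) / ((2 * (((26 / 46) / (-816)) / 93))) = -9490743 / 143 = -66368.83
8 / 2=4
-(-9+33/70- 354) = 25377/70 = 362.53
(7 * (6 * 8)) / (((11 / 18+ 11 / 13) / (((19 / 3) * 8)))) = 3983616 / 341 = 11682.16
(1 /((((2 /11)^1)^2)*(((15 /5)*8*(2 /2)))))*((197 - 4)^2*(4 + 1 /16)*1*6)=292963385 /256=1144388.22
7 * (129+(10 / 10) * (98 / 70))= 4564 / 5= 912.80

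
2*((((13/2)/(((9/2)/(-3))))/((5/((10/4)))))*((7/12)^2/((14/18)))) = -91/48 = -1.90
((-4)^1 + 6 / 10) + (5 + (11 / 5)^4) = 15641 / 625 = 25.03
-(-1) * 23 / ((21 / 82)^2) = 154652 / 441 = 350.68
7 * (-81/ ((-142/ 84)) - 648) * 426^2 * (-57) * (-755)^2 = 24768426161316600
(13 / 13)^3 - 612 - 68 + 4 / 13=-678.69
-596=-596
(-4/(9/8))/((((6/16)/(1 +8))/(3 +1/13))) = -10240/39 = -262.56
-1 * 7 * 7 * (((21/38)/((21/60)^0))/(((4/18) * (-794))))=9261/60344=0.15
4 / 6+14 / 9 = 20 / 9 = 2.22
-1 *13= -13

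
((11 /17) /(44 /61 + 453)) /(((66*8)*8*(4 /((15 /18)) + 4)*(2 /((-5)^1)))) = -1525 /15899440128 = -0.00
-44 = -44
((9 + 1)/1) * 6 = 60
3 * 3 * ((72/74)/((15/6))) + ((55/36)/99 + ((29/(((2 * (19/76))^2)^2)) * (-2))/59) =-43182577/3536460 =-12.21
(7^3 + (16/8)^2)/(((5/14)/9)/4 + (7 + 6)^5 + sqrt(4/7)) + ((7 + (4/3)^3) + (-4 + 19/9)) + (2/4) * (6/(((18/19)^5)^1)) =251744330324295872390491/22056464028019638556512 -25183872 * sqrt(7)/35018264536687177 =11.41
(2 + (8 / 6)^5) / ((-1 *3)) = -1510 / 729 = -2.07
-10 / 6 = -5 / 3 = -1.67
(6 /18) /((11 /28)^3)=21952 /3993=5.50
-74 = -74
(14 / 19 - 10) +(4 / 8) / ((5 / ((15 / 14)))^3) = -965375 / 104272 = -9.26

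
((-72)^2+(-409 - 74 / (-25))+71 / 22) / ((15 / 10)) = 876551 / 275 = 3187.46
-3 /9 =-1 /3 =-0.33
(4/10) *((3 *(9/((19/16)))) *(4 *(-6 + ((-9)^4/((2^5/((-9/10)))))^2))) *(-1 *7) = -658886130189/76000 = -8669554.34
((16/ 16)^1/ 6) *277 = 277/ 6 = 46.17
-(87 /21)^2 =-17.16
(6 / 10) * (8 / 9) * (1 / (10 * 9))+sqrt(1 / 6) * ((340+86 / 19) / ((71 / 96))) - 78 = -52646 / 675+104736 * sqrt(6) / 1349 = 112.18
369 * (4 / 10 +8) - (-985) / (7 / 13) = 172511 / 35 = 4928.89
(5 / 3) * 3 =5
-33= -33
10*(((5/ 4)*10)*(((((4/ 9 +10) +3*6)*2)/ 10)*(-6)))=-12800/ 3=-4266.67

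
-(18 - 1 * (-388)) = -406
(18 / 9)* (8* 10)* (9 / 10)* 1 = 144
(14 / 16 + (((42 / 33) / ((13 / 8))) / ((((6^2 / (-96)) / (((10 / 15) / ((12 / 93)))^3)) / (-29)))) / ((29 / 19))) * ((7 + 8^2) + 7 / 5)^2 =28693412.85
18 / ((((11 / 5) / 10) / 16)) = 14400 / 11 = 1309.09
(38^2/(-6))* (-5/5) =722/3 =240.67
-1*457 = -457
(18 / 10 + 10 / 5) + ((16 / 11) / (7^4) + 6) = 1294219 / 132055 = 9.80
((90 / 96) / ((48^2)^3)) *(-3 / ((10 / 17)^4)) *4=-83521 / 10871635968000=-0.00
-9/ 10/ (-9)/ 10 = 1/ 100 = 0.01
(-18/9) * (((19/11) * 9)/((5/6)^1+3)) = -2052/253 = -8.11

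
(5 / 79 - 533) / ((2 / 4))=-84204 / 79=-1065.87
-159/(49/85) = -13515/49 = -275.82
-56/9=-6.22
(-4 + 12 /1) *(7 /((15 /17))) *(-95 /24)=-2261 /9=-251.22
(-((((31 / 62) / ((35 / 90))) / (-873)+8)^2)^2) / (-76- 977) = 3.89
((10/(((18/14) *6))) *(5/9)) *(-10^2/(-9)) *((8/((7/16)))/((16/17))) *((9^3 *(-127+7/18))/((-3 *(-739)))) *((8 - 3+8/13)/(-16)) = 1767649375/778167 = 2271.56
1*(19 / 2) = 19 / 2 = 9.50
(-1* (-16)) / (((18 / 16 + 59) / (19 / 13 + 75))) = 127232 / 6253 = 20.35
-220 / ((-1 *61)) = 220 / 61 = 3.61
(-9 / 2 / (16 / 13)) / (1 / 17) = -1989 / 32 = -62.16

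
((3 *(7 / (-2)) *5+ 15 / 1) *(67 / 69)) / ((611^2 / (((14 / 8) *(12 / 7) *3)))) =-15075 / 17172766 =-0.00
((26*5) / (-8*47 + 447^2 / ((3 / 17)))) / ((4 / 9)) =117 / 452750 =0.00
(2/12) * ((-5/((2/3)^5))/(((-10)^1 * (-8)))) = -81/1024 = -0.08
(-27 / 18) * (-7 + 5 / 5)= 9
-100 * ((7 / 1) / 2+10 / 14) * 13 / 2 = -19175 / 7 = -2739.29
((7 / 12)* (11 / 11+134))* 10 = 1575 / 2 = 787.50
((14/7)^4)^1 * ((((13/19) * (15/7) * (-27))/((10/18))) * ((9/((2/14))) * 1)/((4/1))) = -341172/19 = -17956.42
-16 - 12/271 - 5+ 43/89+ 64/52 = -6060978/313547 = -19.33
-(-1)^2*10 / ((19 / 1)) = -10 / 19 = -0.53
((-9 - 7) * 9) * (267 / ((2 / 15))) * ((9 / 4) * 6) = -3892860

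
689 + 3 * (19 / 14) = 9703 / 14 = 693.07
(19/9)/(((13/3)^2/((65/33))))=95/429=0.22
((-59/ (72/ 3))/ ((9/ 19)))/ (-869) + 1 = 188825/ 187704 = 1.01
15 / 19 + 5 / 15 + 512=29248 / 57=513.12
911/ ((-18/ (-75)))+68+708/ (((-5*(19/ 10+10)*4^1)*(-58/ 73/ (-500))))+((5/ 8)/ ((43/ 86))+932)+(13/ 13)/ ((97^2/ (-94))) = 1139715945607/ 389645508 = 2925.01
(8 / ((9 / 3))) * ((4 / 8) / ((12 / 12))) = 4 / 3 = 1.33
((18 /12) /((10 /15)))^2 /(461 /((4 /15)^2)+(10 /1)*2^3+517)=27 /37759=0.00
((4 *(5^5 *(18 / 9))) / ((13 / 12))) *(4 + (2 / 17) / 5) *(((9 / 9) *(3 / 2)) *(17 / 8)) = 3847500 / 13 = 295961.54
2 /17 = 0.12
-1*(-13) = 13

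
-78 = -78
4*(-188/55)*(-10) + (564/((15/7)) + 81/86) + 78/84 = 6651761/16555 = 401.80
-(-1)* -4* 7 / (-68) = 7 / 17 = 0.41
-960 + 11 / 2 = -1909 / 2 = -954.50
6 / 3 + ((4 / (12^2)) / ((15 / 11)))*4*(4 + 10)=424 / 135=3.14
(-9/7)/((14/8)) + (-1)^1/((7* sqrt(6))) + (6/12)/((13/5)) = -691/1274 - sqrt(6)/42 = -0.60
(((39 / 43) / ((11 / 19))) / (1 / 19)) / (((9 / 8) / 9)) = 112632 / 473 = 238.12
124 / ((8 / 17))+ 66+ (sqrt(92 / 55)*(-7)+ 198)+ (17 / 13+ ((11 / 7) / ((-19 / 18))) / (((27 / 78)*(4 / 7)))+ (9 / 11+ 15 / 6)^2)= 63634409 / 119548 - 14*sqrt(1265) / 55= 523.24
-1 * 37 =-37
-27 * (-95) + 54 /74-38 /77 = 2565.24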